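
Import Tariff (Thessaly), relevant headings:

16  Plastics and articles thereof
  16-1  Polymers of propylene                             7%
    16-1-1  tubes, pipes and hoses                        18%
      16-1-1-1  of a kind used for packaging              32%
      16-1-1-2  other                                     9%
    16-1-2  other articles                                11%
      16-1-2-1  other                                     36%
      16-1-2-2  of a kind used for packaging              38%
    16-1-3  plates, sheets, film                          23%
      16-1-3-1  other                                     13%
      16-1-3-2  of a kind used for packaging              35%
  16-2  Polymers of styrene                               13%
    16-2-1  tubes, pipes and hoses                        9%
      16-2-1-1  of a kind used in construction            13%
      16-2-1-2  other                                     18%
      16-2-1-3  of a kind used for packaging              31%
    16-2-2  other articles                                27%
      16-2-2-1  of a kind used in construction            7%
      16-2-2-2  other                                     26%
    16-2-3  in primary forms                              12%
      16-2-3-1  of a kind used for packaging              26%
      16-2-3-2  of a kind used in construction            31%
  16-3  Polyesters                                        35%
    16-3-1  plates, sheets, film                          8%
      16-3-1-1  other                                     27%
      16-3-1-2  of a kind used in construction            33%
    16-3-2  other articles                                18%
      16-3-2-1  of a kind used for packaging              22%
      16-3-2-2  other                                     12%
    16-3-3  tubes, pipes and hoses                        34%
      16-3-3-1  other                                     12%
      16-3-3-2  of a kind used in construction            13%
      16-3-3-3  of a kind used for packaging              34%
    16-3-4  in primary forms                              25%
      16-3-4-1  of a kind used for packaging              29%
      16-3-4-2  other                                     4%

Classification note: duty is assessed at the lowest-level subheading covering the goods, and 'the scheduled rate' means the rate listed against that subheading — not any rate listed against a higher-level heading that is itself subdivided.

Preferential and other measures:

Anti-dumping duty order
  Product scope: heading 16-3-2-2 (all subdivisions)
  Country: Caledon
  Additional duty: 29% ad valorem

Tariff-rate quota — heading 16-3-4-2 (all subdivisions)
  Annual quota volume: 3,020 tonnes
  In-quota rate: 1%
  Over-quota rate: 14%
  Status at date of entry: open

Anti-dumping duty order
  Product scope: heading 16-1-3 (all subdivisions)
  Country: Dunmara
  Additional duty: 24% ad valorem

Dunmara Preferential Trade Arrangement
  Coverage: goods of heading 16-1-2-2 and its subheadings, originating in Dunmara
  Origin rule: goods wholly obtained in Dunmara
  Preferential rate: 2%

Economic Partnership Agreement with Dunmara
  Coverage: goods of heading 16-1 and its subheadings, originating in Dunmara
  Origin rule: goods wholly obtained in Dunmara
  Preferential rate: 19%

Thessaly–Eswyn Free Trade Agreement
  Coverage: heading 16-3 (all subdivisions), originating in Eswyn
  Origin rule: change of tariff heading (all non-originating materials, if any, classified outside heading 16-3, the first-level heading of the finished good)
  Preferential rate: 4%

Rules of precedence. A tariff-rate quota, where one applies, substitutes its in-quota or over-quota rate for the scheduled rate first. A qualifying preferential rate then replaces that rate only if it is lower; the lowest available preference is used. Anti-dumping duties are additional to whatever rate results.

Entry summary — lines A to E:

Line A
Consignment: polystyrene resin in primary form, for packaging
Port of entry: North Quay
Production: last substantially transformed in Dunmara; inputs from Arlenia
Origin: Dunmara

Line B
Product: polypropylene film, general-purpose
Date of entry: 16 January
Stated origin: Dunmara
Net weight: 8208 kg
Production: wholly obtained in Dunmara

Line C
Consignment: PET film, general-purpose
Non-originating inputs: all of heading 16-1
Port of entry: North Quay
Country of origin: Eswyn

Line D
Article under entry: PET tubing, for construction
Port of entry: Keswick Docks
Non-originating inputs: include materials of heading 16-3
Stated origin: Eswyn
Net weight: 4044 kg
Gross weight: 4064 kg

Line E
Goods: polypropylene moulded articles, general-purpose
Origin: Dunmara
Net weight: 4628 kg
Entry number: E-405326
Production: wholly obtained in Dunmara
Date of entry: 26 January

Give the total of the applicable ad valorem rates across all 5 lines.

99%

Line A: polystyrene → 16-2; resin in primary form → 16-2-3; for packaging → 16-2-3-1. Scheduled 26%. Dunmara agreement on 16-1-2-2: 16-2-3-1 not covered; Dunmara agreement on 16-1: 16-2-3-1 not covered. → 26%.
Line B: polypropylene → 16-1; film → 16-1-3; general-purpose → 16-1-3-1. Scheduled 13%. Dunmara agreement on 16-1-2-2: 16-1-3-1 not covered; Dunmara agreement on 16-1: wholly obtained → 19% available; preference 19% not lower than 13% → no reduction; anti-dumping (Dunmara, 16-1-3): +24%; total 13% + 24% = 37%. → 37%.
Line C: PET → 16-3; film → 16-3-1; general-purpose → 16-3-1-1. Scheduled 27%. Eswyn agreement on 16-3: CTH met → 4% available; preferential 4%. → 4%.
Line D: PET → 16-3; tubing → 16-3-3; for construction → 16-3-3-2. Scheduled 13%. Eswyn agreement on 16-3: CTH not met. → 13%.
Line E: polypropylene → 16-1; moulded articles → 16-1-2; general-purpose → 16-1-2-1. Scheduled 36%. Dunmara agreement on 16-1-2-2: 16-1-2-1 not covered; Dunmara agreement on 16-1: wholly obtained → 19% available; preferential 19%. → 19%.
Sum: 26% + 37% + 4% + 13% + 19% = 99%.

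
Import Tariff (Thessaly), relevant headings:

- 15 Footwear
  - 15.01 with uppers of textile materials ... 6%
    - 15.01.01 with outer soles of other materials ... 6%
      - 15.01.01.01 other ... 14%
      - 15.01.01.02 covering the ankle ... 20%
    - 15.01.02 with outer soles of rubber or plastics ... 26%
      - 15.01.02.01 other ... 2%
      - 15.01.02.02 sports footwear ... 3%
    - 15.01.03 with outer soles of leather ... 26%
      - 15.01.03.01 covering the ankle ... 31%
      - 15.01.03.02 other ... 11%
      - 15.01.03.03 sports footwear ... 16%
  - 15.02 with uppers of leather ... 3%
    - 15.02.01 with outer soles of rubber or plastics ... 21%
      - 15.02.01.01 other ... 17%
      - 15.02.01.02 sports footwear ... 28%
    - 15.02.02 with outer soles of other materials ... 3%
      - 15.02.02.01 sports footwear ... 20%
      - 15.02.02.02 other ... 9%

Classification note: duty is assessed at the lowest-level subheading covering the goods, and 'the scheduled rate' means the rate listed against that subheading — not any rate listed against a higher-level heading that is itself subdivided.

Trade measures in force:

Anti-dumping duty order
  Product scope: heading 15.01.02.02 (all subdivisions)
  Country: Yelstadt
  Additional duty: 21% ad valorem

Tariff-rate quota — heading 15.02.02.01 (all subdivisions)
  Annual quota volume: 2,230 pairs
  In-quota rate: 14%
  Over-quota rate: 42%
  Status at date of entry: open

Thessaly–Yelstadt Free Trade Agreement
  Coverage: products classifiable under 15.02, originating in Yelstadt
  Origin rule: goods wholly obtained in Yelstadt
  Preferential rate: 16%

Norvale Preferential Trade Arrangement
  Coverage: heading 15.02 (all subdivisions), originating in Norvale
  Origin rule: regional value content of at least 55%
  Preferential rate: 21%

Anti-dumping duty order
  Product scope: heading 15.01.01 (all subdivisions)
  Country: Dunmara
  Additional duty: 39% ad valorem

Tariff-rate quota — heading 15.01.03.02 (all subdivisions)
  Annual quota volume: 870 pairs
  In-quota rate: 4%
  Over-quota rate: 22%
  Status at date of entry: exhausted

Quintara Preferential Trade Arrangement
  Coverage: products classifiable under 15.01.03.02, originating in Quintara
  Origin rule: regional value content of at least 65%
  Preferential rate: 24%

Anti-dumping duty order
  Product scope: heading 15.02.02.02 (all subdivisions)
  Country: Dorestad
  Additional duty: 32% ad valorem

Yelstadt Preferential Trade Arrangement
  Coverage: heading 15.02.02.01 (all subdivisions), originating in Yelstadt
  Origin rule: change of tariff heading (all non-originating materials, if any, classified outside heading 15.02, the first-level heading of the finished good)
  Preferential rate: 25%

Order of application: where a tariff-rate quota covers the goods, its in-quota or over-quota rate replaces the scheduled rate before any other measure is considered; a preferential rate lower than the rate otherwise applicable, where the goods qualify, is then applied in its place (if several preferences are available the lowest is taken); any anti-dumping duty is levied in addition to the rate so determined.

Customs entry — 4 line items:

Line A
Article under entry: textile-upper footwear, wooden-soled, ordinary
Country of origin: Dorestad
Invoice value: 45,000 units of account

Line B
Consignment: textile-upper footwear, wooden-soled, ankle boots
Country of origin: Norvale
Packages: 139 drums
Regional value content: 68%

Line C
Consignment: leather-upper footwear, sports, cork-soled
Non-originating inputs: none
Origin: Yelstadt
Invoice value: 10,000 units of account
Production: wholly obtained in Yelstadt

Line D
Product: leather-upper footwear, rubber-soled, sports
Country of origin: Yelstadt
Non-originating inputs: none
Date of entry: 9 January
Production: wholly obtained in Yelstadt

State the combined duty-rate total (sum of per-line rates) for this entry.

64%

Line A: textile-upper → 15.01; wooden-soled → 15.01.01; ordinary → 15.01.01.01. Scheduled 14%. No special measure applies. → 14%.
Line B: textile-upper → 15.01; wooden-soled → 15.01.01; ankle boots → 15.01.01.02. Scheduled 20%. Norvale agreement on 15.02: 15.01.01.02 not covered. → 20%.
Line C: leather-upper → 15.02; cork-soled → 15.02.02; sports → 15.02.02.01. Scheduled 20%. quota on 15.02.02.01 open → in-quota 14%; Yelstadt agreement on 15.02: wholly obtained → 16% available; Yelstadt agreement on 15.02.02.01: CTH met → 25% available; preference 16% not lower than 14% → no reduction. → 14%.
Line D: leather-upper → 15.02; rubber-soled → 15.02.01; sports → 15.02.01.02. Scheduled 28%. Yelstadt agreement on 15.02: wholly obtained → 16% available; Yelstadt agreement on 15.02.02.01: 15.02.01.02 not covered; preferential 16%. → 16%.
Sum: 14% + 20% + 14% + 16% = 64%.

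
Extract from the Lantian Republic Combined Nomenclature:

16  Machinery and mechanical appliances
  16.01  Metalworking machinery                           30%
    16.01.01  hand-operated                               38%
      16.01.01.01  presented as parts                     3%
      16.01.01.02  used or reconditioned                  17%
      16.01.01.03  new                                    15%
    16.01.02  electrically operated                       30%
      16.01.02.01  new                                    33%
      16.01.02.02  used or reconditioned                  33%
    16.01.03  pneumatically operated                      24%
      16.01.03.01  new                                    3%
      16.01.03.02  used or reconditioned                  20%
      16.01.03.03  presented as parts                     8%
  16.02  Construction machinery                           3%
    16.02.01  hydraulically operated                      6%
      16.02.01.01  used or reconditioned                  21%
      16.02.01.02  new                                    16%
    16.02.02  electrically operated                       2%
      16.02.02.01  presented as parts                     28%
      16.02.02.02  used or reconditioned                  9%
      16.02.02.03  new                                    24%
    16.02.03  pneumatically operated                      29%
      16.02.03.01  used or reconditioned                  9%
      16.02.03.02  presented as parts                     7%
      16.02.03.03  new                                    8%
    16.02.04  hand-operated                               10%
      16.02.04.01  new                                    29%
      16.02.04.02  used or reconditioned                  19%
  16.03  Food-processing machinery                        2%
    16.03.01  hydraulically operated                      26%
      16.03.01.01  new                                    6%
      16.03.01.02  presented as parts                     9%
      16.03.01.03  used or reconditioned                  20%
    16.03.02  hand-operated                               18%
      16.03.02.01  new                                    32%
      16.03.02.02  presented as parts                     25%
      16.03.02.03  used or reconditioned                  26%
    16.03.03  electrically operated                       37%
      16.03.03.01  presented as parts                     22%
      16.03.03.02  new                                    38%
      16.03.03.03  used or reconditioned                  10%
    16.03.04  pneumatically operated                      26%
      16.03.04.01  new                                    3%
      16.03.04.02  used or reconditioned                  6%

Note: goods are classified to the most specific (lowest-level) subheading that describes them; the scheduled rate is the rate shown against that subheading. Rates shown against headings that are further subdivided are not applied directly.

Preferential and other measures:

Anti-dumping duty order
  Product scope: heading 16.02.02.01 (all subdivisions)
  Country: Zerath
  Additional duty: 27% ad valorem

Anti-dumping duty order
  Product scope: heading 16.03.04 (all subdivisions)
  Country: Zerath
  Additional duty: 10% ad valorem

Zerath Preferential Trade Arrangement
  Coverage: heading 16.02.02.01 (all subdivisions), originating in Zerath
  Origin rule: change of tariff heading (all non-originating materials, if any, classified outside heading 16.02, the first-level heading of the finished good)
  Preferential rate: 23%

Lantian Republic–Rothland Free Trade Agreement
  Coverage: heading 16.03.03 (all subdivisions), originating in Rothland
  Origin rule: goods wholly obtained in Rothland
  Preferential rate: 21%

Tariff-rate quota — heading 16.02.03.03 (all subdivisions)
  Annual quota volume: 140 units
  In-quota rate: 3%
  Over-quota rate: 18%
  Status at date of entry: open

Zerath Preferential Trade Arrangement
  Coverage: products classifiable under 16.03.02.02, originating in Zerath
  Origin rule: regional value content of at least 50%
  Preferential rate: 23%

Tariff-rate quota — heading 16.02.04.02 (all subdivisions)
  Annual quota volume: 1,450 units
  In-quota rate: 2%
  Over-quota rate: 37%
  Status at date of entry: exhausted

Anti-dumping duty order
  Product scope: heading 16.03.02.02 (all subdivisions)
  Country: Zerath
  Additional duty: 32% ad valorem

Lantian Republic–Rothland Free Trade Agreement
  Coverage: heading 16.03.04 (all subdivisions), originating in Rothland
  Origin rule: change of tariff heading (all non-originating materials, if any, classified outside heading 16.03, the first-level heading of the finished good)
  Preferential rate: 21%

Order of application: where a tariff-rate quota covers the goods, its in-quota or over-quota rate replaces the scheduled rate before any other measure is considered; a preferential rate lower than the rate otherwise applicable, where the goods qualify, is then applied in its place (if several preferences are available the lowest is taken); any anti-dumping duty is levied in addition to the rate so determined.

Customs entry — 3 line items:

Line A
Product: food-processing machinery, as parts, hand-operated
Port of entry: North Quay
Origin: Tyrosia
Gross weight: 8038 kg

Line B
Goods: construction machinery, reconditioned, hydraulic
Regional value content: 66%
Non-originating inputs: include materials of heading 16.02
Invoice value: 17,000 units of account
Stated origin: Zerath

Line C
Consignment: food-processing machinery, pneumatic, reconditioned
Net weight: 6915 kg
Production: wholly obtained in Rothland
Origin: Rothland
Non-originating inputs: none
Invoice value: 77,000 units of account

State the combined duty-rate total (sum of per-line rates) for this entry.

52%

Line A: food-processing → 16.03; hand-operated → 16.03.02; as parts → 16.03.02.02. Scheduled 25%. No special measure applies. → 25%.
Line B: construction → 16.02; hydraulic → 16.02.01; reconditioned → 16.02.01.01. Scheduled 21%. Zerath agreement on 16.02.02.01: 16.02.01.01 not covered; Zerath agreement on 16.03.02.02: 16.02.01.01 not covered. → 21%.
Line C: food-processing → 16.03; pneumatic → 16.03.04; reconditioned → 16.03.04.02. Scheduled 6%. Rothland agreement on 16.03.03: 16.03.04.02 not covered; Rothland agreement on 16.03.04: CTH met → 21% available; preference 21% not lower than 6% → no reduction. → 6%.
Sum: 25% + 21% + 6% = 52%.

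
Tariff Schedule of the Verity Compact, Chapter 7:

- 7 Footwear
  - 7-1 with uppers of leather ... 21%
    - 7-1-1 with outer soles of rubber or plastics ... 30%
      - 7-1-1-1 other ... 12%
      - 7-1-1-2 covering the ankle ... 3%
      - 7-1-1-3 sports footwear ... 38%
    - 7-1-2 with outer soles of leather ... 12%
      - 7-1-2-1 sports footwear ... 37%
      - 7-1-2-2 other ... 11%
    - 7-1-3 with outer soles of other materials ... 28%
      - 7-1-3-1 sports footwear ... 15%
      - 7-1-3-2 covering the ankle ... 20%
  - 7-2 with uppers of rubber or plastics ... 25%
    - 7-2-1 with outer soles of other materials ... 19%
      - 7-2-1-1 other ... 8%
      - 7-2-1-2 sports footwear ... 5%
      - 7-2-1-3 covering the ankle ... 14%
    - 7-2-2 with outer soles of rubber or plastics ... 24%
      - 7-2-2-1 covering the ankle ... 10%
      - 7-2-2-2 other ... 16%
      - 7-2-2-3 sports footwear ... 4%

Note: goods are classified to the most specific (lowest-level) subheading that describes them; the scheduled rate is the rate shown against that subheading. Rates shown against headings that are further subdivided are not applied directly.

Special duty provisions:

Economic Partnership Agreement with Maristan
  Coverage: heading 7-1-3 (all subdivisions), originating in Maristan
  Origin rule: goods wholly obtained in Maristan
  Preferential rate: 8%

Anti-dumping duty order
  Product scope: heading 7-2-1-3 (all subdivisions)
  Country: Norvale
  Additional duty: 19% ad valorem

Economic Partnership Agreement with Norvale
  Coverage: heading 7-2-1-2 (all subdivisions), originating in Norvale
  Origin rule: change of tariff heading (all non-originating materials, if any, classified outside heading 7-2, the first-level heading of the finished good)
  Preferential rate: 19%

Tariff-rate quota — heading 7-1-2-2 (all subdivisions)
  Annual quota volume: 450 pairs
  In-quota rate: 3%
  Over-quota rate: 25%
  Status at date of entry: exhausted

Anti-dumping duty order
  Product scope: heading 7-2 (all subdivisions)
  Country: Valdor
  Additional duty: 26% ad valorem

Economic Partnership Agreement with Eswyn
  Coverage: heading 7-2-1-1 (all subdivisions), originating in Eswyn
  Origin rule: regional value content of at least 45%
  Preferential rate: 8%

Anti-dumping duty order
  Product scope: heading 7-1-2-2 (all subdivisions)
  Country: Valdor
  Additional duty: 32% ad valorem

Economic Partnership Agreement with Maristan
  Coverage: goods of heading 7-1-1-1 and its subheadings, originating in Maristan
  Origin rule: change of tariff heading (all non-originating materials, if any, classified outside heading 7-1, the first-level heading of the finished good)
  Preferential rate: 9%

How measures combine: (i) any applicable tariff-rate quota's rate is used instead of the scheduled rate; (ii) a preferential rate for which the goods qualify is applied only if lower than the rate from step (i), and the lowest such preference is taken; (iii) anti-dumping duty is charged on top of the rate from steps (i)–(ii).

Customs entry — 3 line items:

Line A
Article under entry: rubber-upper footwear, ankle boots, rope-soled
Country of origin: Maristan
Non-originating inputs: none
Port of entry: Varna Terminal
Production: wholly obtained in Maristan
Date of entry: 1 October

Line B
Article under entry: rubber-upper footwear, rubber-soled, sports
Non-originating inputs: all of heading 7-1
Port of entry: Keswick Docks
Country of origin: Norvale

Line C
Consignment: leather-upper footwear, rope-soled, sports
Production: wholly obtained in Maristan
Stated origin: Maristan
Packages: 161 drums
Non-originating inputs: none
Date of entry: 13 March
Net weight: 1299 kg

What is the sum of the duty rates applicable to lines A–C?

Line A: rubber-upper → 7-2; rope-soled → 7-2-1; ankle boots → 7-2-1-3. Scheduled 14%. Maristan agreement on 7-1-3: 7-2-1-3 not covered; Maristan agreement on 7-1-1-1: 7-2-1-3 not covered. → 14%.
Line B: rubber-upper → 7-2; rubber-soled → 7-2-2; sports → 7-2-2-3. Scheduled 4%. Norvale agreement on 7-2-1-2: 7-2-2-3 not covered. → 4%.
Line C: leather-upper → 7-1; rope-soled → 7-1-3; sports → 7-1-3-1. Scheduled 15%. Maristan agreement on 7-1-3: wholly obtained → 8% available; Maristan agreement on 7-1-1-1: 7-1-3-1 not covered; preferential 8%. → 8%.
Sum: 14% + 4% + 8% = 26%.

26%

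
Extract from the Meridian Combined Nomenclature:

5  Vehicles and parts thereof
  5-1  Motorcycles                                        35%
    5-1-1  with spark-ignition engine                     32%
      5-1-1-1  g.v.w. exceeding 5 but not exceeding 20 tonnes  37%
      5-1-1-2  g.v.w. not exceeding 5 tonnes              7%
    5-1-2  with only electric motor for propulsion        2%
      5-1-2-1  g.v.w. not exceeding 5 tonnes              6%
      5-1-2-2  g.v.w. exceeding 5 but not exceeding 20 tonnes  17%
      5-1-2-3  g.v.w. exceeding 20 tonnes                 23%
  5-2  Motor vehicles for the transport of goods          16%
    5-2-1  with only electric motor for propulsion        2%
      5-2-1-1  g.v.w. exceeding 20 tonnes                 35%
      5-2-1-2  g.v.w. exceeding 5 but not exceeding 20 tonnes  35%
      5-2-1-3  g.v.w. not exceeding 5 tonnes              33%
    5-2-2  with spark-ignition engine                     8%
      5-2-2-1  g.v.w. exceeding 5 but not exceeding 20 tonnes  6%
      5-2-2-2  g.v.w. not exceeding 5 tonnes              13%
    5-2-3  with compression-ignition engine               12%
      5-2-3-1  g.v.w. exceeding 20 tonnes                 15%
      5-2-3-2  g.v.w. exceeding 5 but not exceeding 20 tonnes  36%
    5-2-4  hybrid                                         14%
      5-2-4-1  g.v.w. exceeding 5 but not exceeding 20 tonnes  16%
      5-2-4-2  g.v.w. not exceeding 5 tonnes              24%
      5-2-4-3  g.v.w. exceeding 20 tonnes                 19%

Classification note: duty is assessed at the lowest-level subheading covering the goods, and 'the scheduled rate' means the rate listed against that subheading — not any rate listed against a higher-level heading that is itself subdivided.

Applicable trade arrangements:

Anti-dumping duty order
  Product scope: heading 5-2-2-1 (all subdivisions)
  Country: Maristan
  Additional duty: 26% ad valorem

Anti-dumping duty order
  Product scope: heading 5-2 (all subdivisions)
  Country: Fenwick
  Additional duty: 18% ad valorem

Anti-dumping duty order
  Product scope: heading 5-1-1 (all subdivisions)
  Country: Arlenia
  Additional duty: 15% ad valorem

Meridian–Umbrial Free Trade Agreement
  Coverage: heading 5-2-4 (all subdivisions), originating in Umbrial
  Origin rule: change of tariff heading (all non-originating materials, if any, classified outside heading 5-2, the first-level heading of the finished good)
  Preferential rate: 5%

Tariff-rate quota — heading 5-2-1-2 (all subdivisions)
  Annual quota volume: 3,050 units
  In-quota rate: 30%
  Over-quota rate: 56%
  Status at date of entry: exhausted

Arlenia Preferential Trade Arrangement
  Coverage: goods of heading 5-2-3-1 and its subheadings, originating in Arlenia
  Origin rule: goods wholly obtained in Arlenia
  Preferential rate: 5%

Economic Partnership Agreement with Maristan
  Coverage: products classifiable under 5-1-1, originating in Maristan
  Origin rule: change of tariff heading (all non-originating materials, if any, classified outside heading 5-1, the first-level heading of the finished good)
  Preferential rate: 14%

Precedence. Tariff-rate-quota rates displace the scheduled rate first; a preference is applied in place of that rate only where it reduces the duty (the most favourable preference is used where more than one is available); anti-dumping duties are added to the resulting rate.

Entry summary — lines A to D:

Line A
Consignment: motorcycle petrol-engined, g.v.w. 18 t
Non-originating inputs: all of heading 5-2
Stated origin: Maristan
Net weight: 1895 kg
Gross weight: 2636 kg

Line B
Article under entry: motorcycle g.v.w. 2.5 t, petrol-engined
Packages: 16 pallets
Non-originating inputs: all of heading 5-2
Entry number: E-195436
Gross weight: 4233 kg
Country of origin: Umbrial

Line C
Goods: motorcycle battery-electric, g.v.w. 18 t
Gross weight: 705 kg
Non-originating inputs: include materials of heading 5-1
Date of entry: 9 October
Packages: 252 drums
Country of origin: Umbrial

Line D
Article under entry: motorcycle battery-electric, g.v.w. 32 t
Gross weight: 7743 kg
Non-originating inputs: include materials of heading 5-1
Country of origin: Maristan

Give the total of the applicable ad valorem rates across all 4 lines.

61%

Line A: motorcycle → 5-1; petrol-engined → 5-1-1; g.v.w. 18 t → 5-1-1-1. Scheduled 37%. Maristan agreement on 5-1-1: CTH met → 14% available; preferential 14%. → 14%.
Line B: motorcycle → 5-1; petrol-engined → 5-1-1; g.v.w. 2.5 t → 5-1-1-2. Scheduled 7%. Umbrial agreement on 5-2-4: 5-1-1-2 not covered. → 7%.
Line C: motorcycle → 5-1; battery-electric → 5-1-2; g.v.w. 18 t → 5-1-2-2. Scheduled 17%. Umbrial agreement on 5-2-4: 5-1-2-2 not covered. → 17%.
Line D: motorcycle → 5-1; battery-electric → 5-1-2; g.v.w. 32 t → 5-1-2-3. Scheduled 23%. Maristan agreement on 5-1-1: 5-1-2-3 not covered. → 23%.
Sum: 14% + 7% + 17% + 23% = 61%.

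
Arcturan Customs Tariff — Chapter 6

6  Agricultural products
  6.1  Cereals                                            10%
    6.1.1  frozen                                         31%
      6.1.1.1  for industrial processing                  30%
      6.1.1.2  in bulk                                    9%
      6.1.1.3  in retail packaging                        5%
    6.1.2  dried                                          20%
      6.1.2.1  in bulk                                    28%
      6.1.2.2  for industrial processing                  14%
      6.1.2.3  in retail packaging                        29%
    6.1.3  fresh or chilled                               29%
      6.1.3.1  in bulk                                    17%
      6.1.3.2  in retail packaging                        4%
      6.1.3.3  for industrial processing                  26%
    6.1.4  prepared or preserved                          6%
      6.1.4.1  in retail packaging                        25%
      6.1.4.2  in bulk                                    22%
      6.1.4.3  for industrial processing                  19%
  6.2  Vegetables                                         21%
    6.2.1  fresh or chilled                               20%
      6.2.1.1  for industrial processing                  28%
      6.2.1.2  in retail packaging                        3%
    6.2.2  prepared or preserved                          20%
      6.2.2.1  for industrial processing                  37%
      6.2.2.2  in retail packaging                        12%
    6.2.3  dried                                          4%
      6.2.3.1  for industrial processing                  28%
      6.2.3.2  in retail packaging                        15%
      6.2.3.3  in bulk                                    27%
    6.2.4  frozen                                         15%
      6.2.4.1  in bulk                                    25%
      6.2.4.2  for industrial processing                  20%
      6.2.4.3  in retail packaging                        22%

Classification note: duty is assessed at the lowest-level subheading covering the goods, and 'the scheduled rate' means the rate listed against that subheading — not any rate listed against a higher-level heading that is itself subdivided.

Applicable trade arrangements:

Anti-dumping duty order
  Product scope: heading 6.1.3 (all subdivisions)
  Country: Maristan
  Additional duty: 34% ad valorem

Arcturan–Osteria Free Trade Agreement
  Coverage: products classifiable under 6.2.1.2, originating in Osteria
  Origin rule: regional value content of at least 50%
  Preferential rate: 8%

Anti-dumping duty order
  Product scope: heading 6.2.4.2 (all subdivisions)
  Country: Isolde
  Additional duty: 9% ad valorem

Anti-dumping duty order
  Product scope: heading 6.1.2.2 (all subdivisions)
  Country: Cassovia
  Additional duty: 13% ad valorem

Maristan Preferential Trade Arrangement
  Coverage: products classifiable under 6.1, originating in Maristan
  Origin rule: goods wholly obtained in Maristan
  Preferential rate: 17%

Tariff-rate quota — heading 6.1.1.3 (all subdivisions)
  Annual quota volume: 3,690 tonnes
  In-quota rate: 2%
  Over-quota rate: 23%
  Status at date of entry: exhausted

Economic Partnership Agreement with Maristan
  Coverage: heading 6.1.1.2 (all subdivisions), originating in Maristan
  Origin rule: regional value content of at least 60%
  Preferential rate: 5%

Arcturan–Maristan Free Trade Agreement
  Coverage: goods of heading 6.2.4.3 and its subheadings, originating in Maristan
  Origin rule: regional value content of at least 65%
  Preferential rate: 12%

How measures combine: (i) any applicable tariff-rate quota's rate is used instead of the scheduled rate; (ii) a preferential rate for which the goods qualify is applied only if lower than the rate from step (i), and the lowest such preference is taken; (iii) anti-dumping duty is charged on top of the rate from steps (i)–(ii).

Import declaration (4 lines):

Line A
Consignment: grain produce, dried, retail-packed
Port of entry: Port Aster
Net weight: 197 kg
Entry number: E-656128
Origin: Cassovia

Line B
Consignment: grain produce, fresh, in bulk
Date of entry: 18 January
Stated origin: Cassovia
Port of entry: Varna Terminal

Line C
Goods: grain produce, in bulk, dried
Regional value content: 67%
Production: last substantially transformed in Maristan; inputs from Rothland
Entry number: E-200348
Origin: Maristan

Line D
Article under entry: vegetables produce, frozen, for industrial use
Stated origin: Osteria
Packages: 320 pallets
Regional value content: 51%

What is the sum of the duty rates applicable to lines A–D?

94%

Line A: grain → 6.1; dried → 6.1.2; retail-packed → 6.1.2.3. Scheduled 29%. No special measure applies. → 29%.
Line B: grain → 6.1; fresh → 6.1.3; in bulk → 6.1.3.1. Scheduled 17%. No special measure applies. → 17%.
Line C: grain → 6.1; dried → 6.1.2; in bulk → 6.1.2.1. Scheduled 28%. Maristan agreement on 6.1: not wholly obtained; Maristan agreement on 6.1.1.2: 6.1.2.1 not covered; Maristan agreement on 6.2.4.3: 6.1.2.1 not covered. → 28%.
Line D: vegetables → 6.2; frozen → 6.2.4; for industrial use → 6.2.4.2. Scheduled 20%. Osteria agreement on 6.2.1.2: 6.2.4.2 not covered. → 20%.
Sum: 29% + 17% + 28% + 20% = 94%.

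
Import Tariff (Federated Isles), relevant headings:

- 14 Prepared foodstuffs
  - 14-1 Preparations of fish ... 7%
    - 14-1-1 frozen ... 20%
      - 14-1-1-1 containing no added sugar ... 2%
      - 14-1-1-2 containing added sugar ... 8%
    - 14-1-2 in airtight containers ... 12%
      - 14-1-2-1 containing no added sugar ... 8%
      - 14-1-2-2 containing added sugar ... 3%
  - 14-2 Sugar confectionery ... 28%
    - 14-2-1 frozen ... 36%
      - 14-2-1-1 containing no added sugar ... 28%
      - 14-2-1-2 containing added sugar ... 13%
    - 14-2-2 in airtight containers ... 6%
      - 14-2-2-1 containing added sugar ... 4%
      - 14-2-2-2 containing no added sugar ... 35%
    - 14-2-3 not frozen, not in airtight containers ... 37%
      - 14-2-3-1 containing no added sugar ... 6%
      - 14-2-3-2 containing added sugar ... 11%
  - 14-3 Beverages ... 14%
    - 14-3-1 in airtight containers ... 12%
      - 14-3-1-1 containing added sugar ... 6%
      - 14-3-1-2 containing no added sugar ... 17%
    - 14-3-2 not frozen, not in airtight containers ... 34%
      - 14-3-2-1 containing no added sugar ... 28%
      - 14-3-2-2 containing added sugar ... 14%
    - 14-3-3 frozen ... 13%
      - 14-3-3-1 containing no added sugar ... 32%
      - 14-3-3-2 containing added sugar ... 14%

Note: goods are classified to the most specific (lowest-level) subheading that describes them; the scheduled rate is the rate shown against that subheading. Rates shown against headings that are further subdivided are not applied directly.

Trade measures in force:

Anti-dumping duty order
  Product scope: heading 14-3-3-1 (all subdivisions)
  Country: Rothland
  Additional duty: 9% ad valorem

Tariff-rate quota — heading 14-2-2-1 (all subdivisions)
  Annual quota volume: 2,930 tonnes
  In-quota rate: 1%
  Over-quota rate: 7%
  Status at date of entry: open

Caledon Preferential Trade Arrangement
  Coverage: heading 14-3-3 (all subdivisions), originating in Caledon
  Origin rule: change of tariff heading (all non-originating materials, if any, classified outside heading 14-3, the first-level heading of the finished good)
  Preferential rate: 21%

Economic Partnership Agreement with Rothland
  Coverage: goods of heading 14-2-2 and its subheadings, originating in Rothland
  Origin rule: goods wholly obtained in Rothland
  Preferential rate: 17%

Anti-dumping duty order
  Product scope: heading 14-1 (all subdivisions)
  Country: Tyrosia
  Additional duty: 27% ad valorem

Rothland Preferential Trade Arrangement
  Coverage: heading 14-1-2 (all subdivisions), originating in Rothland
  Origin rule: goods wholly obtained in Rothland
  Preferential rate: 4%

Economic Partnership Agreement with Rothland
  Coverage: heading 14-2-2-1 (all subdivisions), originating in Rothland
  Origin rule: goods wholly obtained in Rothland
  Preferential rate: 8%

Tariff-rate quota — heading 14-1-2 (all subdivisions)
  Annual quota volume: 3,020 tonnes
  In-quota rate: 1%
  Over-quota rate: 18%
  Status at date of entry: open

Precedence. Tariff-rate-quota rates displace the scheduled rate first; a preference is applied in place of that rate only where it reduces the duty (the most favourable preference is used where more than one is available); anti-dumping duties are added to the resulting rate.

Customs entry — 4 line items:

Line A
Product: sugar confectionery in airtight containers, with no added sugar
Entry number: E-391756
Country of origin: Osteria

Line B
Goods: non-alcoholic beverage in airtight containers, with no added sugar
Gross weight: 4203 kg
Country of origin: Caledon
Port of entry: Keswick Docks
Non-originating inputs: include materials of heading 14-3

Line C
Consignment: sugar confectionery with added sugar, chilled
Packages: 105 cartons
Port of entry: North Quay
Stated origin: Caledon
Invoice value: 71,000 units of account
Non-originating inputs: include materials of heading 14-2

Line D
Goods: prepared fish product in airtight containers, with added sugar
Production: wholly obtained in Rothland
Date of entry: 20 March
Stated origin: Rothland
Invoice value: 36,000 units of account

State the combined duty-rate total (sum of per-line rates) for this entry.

Line A: sugar confectionery → 14-2; in airtight containers → 14-2-2; with no added sugar → 14-2-2-2. Scheduled 35%. No special measure applies. → 35%.
Line B: non-alcoholic beverage → 14-3; in airtight containers → 14-3-1; with no added sugar → 14-3-1-2. Scheduled 17%. Caledon agreement on 14-3-3: 14-3-1-2 not covered. → 17%.
Line C: sugar confectionery → 14-2; chilled → 14-2-3; with added sugar → 14-2-3-2. Scheduled 11%. Caledon agreement on 14-3-3: 14-2-3-2 not covered. → 11%.
Line D: prepared fish product → 14-1; in airtight containers → 14-1-2; with added sugar → 14-1-2-2. Scheduled 3%. quota on 14-1-2 open → in-quota 1%; Rothland agreement on 14-2-2: 14-1-2-2 not covered; Rothland agreement on 14-1-2: wholly obtained → 4% available; Rothland agreement on 14-2-2-1: 14-1-2-2 not covered; preference 4% not lower than 1% → no reduction. → 1%.
Sum: 35% + 17% + 11% + 1% = 64%.

64%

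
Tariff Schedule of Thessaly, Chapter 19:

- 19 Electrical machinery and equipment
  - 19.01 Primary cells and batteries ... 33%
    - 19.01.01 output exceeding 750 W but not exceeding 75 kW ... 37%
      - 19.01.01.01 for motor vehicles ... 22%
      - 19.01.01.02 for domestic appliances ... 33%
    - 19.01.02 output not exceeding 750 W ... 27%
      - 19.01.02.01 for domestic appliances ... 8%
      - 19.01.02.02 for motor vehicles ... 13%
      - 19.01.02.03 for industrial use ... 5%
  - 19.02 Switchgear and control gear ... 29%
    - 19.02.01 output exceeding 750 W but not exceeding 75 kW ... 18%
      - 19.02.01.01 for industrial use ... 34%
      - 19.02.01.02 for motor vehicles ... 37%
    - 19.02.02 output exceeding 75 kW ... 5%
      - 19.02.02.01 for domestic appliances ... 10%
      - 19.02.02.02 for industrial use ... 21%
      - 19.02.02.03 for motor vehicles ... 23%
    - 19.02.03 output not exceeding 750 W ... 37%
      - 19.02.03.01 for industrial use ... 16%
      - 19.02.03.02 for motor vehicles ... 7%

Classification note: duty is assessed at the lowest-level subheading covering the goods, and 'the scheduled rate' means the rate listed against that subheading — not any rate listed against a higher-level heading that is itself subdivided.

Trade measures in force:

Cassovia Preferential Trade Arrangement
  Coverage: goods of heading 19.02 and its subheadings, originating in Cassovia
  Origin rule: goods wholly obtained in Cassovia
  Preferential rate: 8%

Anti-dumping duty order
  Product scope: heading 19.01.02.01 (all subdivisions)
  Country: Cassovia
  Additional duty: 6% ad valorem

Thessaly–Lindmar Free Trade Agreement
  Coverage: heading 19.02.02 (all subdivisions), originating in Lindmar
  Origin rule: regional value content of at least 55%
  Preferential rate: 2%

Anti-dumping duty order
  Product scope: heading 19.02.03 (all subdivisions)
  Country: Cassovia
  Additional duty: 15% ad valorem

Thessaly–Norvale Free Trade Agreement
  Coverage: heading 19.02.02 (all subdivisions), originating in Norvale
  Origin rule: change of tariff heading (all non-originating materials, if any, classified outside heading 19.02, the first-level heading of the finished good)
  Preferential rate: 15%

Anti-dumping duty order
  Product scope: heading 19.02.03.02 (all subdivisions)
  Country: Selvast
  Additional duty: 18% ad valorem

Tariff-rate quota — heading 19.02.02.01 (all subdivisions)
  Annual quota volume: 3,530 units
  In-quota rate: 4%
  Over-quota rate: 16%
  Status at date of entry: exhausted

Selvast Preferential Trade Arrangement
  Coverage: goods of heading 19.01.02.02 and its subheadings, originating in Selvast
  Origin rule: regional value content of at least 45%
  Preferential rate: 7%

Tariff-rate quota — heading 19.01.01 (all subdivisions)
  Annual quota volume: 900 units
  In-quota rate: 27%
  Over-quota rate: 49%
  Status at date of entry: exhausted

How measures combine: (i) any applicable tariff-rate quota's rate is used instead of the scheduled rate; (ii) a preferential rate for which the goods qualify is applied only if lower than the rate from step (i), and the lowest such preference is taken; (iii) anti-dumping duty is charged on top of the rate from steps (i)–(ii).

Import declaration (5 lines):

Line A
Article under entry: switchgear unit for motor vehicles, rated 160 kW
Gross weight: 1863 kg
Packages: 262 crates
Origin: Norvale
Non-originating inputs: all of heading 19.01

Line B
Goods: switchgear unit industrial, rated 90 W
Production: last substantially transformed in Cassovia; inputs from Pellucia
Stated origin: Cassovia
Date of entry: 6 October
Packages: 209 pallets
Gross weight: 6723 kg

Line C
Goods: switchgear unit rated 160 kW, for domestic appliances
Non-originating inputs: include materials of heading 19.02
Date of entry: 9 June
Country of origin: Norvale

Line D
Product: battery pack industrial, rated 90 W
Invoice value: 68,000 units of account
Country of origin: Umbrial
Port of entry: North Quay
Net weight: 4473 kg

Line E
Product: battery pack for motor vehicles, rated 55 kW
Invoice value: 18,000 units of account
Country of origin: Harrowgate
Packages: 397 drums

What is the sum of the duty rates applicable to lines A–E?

116%

Line A: switchgear unit → 19.02; rated 160 kW → 19.02.02; for motor vehicles → 19.02.02.03. Scheduled 23%. Norvale agreement on 19.02.02: CTH met → 15% available; preferential 15%. → 15%.
Line B: switchgear unit → 19.02; rated 90 W → 19.02.03; industrial → 19.02.03.01. Scheduled 16%. Cassovia agreement on 19.02: not wholly obtained; anti-dumping (Cassovia, 19.02.03): +15%; total 16% + 15% = 31%. → 31%.
Line C: switchgear unit → 19.02; rated 160 kW → 19.02.02; for domestic appliances → 19.02.02.01. Scheduled 10%. quota on 19.02.02.01 exhausted → over-quota 16%; Norvale agreement on 19.02.02: CTH not met. → 16%.
Line D: battery pack → 19.01; rated 90 W → 19.01.02; industrial → 19.01.02.03. Scheduled 5%. No special measure applies. → 5%.
Line E: battery pack → 19.01; rated 55 kW → 19.01.01; for motor vehicles → 19.01.01.01. Scheduled 22%. quota on 19.01.01 exhausted → over-quota 49%. → 49%.
Sum: 15% + 31% + 16% + 5% + 49% = 116%.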